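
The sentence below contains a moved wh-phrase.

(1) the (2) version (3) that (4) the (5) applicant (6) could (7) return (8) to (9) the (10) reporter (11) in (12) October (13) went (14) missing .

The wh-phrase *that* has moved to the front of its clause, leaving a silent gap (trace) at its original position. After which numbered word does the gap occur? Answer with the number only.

7

'that' is the direct object of 'return'. It moves to the left edge, and the trace sits right after 'return':
The version that the applicant could return ___ to the reporter in October went missing.
'return' is word 7.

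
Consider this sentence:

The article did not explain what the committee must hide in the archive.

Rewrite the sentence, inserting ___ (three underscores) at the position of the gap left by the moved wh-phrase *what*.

In situ: The committee must hide what in the archive.
'what' is the direct object of 'hide'. The gap is right after 'hide'.

The article did not explain what the committee must hide ___ in the archive.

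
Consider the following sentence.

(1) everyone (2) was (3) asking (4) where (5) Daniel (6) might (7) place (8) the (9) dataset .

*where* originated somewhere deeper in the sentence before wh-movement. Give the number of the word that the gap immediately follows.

9

Before movement: Daniel might place the dataset where.
The filler 'where' is interpreted as the locative complement of 'place'. It moves to the left edge, and the trace sits right after 'dataset':
Everyone was asking where Daniel might place the dataset ___.
'dataset' is word 9.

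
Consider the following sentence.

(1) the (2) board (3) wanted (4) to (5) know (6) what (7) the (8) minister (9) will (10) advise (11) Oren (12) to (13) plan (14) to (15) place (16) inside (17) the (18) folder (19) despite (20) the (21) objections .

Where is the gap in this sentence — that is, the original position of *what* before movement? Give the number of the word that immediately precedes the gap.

15

In situ: The minister will advise Oren to plan to place what inside the folder despite the objections.
'what' functions as the direct object of 'place'. Fronting leaves a gap immediately after 'place':
The board wanted to know what the minister will advise Oren to plan to place ___ inside the folder despite the objections.
'place' is word 15.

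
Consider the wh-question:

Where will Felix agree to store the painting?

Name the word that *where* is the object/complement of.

Pre-movement form: Felix will agree to store the painting where.
'where' is the locative complement of 'store'. It moves to the left edge, and the trace sits right after 'painting':
Where will Felix agree to store the painting ___?

store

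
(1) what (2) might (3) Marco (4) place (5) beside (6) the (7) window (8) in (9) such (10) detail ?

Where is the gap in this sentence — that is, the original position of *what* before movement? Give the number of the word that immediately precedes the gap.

Before movement: Marco might place what beside the window in such detail.
The filler 'what' is interpreted as the direct object of 'place'. It moves to the left edge, and the trace sits right after 'place':
What might Marco place ___ beside the window in such detail?
'place' is word 4.

4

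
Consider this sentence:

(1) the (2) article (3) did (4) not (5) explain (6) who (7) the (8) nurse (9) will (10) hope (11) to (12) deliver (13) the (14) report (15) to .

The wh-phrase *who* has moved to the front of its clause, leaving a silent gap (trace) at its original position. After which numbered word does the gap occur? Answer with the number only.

Underlying clause: The nurse will hope to deliver the report to who.
'who' functions as the object of the preposition 'to' (recipient of 'deliver'). Fronting leaves a gap immediately after 'to':
The article did not explain who the nurse will hope to deliver the report to ___.
'to' is word 15.

15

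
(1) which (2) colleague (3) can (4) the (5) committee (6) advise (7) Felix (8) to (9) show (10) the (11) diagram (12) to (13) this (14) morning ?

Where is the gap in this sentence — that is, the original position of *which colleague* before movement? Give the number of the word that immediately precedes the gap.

12

Pre-movement form: The committee can advise Felix to show the diagram to which colleague this morning.
'which colleague' functions as the object of the preposition 'to' (recipient of 'show'). Wh-movement fronts it, leaving a gap right after 'to':
Which colleague can the committee advise Felix to show the diagram to ___ this morning?
'to' is word 12.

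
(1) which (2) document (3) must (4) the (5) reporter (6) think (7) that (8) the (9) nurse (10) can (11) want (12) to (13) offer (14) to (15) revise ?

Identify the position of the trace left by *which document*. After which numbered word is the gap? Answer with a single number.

15

Underlying clause: The reporter must think that the nurse can want to offer to revise which document.
The filler 'which document' is interpreted as the direct object of 'revise'. Wh-movement fronts it, leaving a gap right after 'revise':
Which document must the reporter think that the nurse can want to offer to revise ___?
'revise' is word 15.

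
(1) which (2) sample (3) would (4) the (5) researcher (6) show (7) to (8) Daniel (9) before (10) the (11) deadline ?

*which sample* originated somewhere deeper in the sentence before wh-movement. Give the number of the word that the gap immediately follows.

6

Underlying clause: The researcher would show which sample to Daniel before the deadline.
'which sample' is the direct object of 'show'. Fronting leaves a gap immediately after 'show':
Which sample would the researcher show ___ to Daniel before the deadline?
'show' is word 6.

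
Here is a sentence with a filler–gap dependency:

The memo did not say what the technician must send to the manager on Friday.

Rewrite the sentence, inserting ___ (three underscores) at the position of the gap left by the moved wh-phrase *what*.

Underlying clause: The technician must send what to the manager on Friday.
'what' functions as the direct object of 'send'. The gap is right after 'send'.

The memo did not say what the technician must send ___ to the manager on Friday.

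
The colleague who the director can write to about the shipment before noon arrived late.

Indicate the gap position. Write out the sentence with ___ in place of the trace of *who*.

The colleague who the director can write to ___ about the shipment before noon arrived late.

The filler 'who' is interpreted as the object of the preposition 'to'. The gap is right after 'to'.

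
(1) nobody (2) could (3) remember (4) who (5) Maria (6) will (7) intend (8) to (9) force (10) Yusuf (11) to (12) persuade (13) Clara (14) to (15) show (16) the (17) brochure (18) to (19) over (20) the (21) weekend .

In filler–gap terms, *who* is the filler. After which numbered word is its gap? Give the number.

18

Underlying clause: Maria will intend to force Yusuf to persuade Clara to show the brochure to who over the weekend.
'who' functions as the object of the preposition 'to' (recipient of 'show'). Fronting leaves a gap immediately after 'to':
Nobody could remember who Maria will intend to force Yusuf to persuade Clara to show the brochure to ___ over the weekend.
'to' is word 18.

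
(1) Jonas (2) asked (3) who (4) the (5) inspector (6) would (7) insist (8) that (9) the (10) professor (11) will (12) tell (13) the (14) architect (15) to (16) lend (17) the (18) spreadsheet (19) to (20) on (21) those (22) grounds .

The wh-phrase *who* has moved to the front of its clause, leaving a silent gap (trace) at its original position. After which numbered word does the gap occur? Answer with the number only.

In situ: The inspector would insist that the professor will tell the architect to lend the spreadsheet to who on those grounds.
'who' functions as the object of the preposition 'to' (recipient of 'lend'). Wh-movement fronts it, leaving a gap right after 'to':
Jonas asked who the inspector would insist that the professor will tell the architect to lend the spreadsheet to ___ on those grounds.
'to' is word 19.

19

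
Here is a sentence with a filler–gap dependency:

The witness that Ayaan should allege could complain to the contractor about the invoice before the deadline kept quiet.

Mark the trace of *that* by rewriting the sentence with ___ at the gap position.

The witness that Ayaan should allege ___ could complain to the contractor about the invoice before the deadline kept quiet.

The filler 'that' is interpreted as the subject of the clause embedded under 'allege'. The gap is right after 'allege'.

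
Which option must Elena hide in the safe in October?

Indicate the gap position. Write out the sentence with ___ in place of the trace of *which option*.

Before movement: Elena must hide which option in the safe in October.
'which option' functions as the direct object of 'hide'. The gap is right after 'hide'.

Which option must Elena hide ___ in the safe in October?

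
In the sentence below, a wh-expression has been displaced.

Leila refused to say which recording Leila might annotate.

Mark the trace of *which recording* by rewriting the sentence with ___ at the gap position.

Underlying clause: Leila might annotate which recording.
The filler 'which recording' is interpreted as the direct object of 'annotate'. The gap is right after 'annotate'.

Leila refused to say which recording Leila might annotate ___.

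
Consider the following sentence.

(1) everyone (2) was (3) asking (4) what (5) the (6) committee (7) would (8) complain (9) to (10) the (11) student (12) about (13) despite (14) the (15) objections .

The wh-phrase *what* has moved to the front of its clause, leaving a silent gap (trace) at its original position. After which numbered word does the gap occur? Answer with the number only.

Pre-movement form: The committee would complain to the student about what despite the objections.
'what' is the object of the preposition 'about'. It moves to the left edge, and the trace sits right after 'about':
Everyone was asking what the committee would complain to the student about ___ despite the objections.
'about' is word 12.

12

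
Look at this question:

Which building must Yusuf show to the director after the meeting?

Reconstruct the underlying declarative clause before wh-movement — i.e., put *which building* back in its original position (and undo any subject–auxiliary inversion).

Yusuf must show which building to the director after the meeting.

The filler 'which building' is interpreted as the direct object of 'show'. Wh-movement fronts it, leaving a gap right after 'show':
Which building must Yusuf show ___ to the director after the meeting?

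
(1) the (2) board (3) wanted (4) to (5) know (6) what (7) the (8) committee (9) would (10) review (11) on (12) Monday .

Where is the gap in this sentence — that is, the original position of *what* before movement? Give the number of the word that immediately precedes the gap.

Before movement: The committee would review what on Monday.
'what' is the direct object of 'review'. Fronting leaves a gap immediately after 'review':
The board wanted to know what the committee would review ___ on Monday.
'review' is word 10.

10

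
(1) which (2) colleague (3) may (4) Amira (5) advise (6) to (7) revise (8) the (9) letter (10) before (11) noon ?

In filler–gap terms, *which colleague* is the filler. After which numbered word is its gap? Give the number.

5

Pre-movement form: Amira may advise which colleague to revise the letter before noon.
'which colleague' is the direct object of 'advise'. Wh-movement fronts it, leaving a gap right after 'advise':
Which colleague may Amira advise ___ to revise the letter before noon?
'advise' is word 5.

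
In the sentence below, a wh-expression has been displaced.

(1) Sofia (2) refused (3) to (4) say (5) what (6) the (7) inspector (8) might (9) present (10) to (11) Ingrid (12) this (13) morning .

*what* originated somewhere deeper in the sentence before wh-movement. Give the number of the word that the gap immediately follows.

9

Before movement: The inspector might present what to Ingrid this morning.
The filler 'what' is interpreted as the direct object of 'present'. Wh-movement fronts it, leaving a gap right after 'present':
Sofia refused to say what the inspector might present ___ to Ingrid this morning.
'present' is word 9.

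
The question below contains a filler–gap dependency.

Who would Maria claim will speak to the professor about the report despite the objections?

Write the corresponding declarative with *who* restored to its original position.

The filler 'who' is interpreted as the subject of the clause embedded under 'claim'. It moves to the left edge, and the trace sits right after 'claim':
Who would Maria claim ___ will speak to the professor about the report despite the objections?

Maria would claim who will speak to the professor about the report despite the objections.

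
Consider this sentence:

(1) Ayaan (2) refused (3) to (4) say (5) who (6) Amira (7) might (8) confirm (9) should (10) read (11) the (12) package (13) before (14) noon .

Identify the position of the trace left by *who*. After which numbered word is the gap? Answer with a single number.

Underlying clause: Amira might confirm who should read the package before noon.
'who' is the subject of the clause embedded under 'confirm'. Wh-movement fronts it, leaving a gap right after 'confirm':
Ayaan refused to say who Amira might confirm ___ should read the package before noon.
'confirm' is word 8.

8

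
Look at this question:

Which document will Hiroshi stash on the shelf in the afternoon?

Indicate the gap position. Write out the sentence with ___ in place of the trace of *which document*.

Which document will Hiroshi stash ___ on the shelf in the afternoon?

In situ: Hiroshi will stash which document on the shelf in the afternoon.
'which document' functions as the direct object of 'stash'. The gap is right after 'stash'.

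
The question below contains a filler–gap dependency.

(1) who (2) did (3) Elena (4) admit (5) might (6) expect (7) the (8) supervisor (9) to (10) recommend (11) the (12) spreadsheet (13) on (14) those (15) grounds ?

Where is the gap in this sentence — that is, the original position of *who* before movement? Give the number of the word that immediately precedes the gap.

4

Before movement: Elena did admit who might expect the supervisor to recommend the spreadsheet on those grounds.
The filler 'who' is interpreted as the subject of the clause embedded under 'admit'. It moves to the left edge, and the trace sits right after 'admit':
Who did Elena admit ___ might expect the supervisor to recommend the spreadsheet on those grounds?
'admit' is word 4.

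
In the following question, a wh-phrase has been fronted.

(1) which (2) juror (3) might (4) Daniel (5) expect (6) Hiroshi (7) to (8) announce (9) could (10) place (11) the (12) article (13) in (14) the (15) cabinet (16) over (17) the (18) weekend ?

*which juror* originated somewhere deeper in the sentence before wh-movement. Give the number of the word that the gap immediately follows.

Underlying clause: Daniel might expect Hiroshi to announce which juror could place the article in the cabinet over the weekend.
'which juror' is the subject of the clause embedded under 'announce'. Wh-movement fronts it, leaving a gap right after 'announce':
Which juror might Daniel expect Hiroshi to announce ___ could place the article in the cabinet over the weekend?
'announce' is word 8.

8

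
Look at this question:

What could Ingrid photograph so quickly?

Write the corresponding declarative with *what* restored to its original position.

Ingrid could photograph what so quickly.

'what' is the direct object of 'photograph'. Fronting leaves a gap immediately after 'photograph':
What could Ingrid photograph ___ so quickly?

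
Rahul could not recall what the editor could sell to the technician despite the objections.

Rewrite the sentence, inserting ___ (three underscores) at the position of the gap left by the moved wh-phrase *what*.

Rahul could not recall what the editor could sell ___ to the technician despite the objections.

In situ: The editor could sell what to the technician despite the objections.
'what' functions as the direct object of 'sell'. The gap is right after 'sell'.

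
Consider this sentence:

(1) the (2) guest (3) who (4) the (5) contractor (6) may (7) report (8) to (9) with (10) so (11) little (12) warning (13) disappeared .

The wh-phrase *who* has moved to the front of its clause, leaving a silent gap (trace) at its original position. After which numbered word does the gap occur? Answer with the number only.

The filler 'who' is interpreted as the object of the preposition 'to'. Wh-movement fronts it, leaving a gap right after 'to':
The guest who the contractor may report to ___ with so little warning disappeared.
'to' is word 8.

8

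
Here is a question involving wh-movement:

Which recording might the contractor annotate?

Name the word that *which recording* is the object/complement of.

In situ: The contractor might annotate which recording.
The filler 'which recording' is interpreted as the direct object of 'annotate'. Fronting leaves a gap immediately after 'annotate':
Which recording might the contractor annotate ___?

annotate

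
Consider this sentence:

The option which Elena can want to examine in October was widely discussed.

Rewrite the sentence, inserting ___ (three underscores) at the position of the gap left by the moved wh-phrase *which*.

'which' is the direct object of 'examine'. The gap is right after 'examine'.

The option which Elena can want to examine ___ in October was widely discussed.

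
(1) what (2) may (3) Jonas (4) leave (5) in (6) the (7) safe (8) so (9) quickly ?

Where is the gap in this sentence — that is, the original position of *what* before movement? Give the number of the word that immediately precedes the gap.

Pre-movement form: Jonas may leave what in the safe so quickly.
'what' functions as the direct object of 'leave'. Wh-movement fronts it, leaving a gap right after 'leave':
What may Jonas leave ___ in the safe so quickly?
'leave' is word 4.

4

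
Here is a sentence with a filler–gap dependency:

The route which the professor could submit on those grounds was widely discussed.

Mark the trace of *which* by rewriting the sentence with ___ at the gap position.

'which' functions as the direct object of 'submit'. The gap is right after 'submit'.

The route which the professor could submit ___ on those grounds was widely discussed.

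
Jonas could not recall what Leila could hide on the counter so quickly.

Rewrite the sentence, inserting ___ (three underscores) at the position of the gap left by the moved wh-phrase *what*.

Underlying clause: Leila could hide what on the counter so quickly.
The filler 'what' is interpreted as the direct object of 'hide'. The gap is right after 'hide'.

Jonas could not recall what Leila could hide ___ on the counter so quickly.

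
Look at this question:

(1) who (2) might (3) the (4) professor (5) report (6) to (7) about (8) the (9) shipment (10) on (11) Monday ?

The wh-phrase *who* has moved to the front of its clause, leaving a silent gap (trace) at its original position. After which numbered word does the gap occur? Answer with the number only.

6

Underlying clause: The professor might report to who about the shipment on Monday.
The filler 'who' is interpreted as the object of the preposition 'to'. It moves to the left edge, and the trace sits right after 'to':
Who might the professor report to ___ about the shipment on Monday?
'to' is word 6.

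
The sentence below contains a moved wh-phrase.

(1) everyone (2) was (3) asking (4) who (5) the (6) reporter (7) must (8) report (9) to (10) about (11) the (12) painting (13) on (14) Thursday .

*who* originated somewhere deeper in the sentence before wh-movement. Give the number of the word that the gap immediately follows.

In situ: The reporter must report to who about the painting on Thursday.
The filler 'who' is interpreted as the object of the preposition 'to'. Wh-movement fronts it, leaving a gap right after 'to':
Everyone was asking who the reporter must report to ___ about the painting on Thursday.
'to' is word 9.

9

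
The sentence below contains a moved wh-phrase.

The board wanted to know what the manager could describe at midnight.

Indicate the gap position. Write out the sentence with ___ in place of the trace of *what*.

Underlying clause: The manager could describe what at midnight.
'what' is the direct object of 'describe'. The gap is right after 'describe'.

The board wanted to know what the manager could describe ___ at midnight.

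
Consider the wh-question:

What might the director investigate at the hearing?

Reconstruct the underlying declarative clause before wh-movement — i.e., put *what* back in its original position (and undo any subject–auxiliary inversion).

The filler 'what' is interpreted as the direct object of 'investigate'. It moves to the left edge, and the trace sits right after 'investigate':
What might the director investigate ___ at the hearing?

The director might investigate what at the hearing.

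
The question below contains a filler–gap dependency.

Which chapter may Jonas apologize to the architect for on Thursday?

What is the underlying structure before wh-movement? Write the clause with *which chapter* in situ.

'which chapter' is the object of the preposition 'for'. Fronting leaves a gap immediately after 'for':
Which chapter may Jonas apologize to the architect for ___ on Thursday?

Jonas may apologize to the architect for which chapter on Thursday.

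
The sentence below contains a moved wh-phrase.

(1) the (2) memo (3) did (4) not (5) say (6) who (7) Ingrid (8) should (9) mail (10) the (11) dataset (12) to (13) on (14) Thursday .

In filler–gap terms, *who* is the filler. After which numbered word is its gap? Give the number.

Pre-movement form: Ingrid should mail the dataset to who on Thursday.
'who' is the object of the preposition 'to' (recipient of 'mail'). Fronting leaves a gap immediately after 'to':
The memo did not say who Ingrid should mail the dataset to ___ on Thursday.
'to' is word 12.

12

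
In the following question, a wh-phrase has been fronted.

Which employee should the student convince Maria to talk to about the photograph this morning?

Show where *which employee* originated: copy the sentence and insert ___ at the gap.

Pre-movement form: The student should convince Maria to talk to which employee about the photograph this morning.
The filler 'which employee' is interpreted as the object of the preposition 'to'. The gap is right after 'to'.

Which employee should the student convince Maria to talk to ___ about the photograph this morning?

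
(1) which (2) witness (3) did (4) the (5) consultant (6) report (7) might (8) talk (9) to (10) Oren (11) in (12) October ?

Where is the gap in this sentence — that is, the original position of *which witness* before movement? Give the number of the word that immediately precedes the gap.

Before movement: The consultant did report which witness might talk to Oren in October.
'which witness' functions as the subject of the clause embedded under 'report'. Fronting leaves a gap immediately after 'report':
Which witness did the consultant report ___ might talk to Oren in October?
'report' is word 6.

6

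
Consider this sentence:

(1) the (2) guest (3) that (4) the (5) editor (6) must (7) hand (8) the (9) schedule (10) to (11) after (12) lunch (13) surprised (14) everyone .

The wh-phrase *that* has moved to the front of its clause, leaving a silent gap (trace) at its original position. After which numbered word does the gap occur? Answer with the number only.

'that' functions as the object of the preposition 'to' (recipient of 'hand'). Fronting leaves a gap immediately after 'to':
The guest that the editor must hand the schedule to ___ after lunch surprised everyone.
'to' is word 10.

10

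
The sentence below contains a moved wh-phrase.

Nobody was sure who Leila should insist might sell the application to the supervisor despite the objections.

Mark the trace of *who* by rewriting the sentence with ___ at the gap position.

In situ: Leila should insist who might sell the application to the supervisor despite the objections.
The filler 'who' is interpreted as the subject of the clause embedded under 'insist'. The gap is right after 'insist'.

Nobody was sure who Leila should insist ___ might sell the application to the supervisor despite the objections.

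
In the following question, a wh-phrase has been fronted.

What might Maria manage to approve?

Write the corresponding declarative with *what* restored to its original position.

Maria might manage to approve what.

'what' is the direct object of 'approve'. It moves to the left edge, and the trace sits right after 'approve':
What might Maria manage to approve ___?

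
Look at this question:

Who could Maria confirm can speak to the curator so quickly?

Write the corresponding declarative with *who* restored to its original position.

The filler 'who' is interpreted as the subject of the clause embedded under 'confirm'. Fronting leaves a gap immediately after 'confirm':
Who could Maria confirm ___ can speak to the curator so quickly?

Maria could confirm who can speak to the curator so quickly.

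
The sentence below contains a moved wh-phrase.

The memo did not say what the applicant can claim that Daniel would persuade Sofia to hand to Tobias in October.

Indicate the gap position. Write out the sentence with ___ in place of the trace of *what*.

Underlying clause: The applicant can claim that Daniel would persuade Sofia to hand what to Tobias in October.
'what' is the direct object of 'hand'. The gap is right after 'hand'.

The memo did not say what the applicant can claim that Daniel would persuade Sofia to hand ___ to Tobias in October.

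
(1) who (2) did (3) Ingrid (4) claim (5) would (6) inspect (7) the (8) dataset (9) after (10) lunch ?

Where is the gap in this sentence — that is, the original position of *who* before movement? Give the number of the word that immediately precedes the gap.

4

Underlying clause: Ingrid did claim who would inspect the dataset after lunch.
'who' is the subject of the clause embedded under 'claim'. Fronting leaves a gap immediately after 'claim':
Who did Ingrid claim ___ would inspect the dataset after lunch?
'claim' is word 4.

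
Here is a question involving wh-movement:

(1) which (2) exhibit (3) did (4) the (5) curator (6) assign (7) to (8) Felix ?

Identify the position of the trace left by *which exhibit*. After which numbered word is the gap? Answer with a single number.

6

In situ: The curator did assign which exhibit to Felix.
The filler 'which exhibit' is interpreted as the direct object of 'assign'. Fronting leaves a gap immediately after 'assign':
Which exhibit did the curator assign ___ to Felix?
'assign' is word 6.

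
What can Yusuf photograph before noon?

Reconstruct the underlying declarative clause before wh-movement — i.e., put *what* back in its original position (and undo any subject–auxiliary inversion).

'what' functions as the direct object of 'photograph'. Wh-movement fronts it, leaving a gap right after 'photograph':
What can Yusuf photograph ___ before noon?

Yusuf can photograph what before noon.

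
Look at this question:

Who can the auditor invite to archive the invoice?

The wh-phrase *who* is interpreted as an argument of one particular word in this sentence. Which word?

invite

In situ: The auditor can invite who to archive the invoice.
'who' is the direct object of 'invite'. It moves to the left edge, and the trace sits right after 'invite':
Who can the auditor invite ___ to archive the invoice?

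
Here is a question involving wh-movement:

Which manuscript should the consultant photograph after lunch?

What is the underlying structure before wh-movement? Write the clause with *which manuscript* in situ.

The filler 'which manuscript' is interpreted as the direct object of 'photograph'. It moves to the left edge, and the trace sits right after 'photograph':
Which manuscript should the consultant photograph ___ after lunch?

The consultant should photograph which manuscript after lunch.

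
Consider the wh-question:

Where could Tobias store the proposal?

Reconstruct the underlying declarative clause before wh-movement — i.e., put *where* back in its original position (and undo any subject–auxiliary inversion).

'where' functions as the locative complement of 'store'. It moves to the left edge, and the trace sits right after 'proposal':
Where could Tobias store the proposal ___?

Tobias could store the proposal where.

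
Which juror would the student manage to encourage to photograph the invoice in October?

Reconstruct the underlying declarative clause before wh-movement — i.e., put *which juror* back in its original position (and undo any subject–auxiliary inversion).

'which juror' is the direct object of 'encourage'. Wh-movement fronts it, leaving a gap right after 'encourage':
Which juror would the student manage to encourage ___ to photograph the invoice in October?

The student would manage to encourage which juror to photograph the invoice in October.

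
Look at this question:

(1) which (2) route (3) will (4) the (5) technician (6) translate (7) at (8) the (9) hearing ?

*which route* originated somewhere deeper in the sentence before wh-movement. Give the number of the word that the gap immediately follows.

6

In situ: The technician will translate which route at the hearing.
The filler 'which route' is interpreted as the direct object of 'translate'. Wh-movement fronts it, leaving a gap right after 'translate':
Which route will the technician translate ___ at the hearing?
'translate' is word 6.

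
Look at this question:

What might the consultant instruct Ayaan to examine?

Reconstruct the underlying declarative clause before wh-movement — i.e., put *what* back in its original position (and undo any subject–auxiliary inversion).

'what' is the direct object of 'examine'. Wh-movement fronts it, leaving a gap right after 'examine':
What might the consultant instruct Ayaan to examine ___?

The consultant might instruct Ayaan to examine what.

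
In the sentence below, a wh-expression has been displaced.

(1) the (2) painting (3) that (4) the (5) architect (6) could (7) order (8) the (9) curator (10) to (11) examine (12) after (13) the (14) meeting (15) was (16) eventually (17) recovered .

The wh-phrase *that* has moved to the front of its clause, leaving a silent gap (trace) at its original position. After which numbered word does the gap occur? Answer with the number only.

11

'that' is the direct object of 'examine'. It moves to the left edge, and the trace sits right after 'examine':
The painting that the architect could order the curator to examine ___ after the meeting was eventually recovered.
'examine' is word 11.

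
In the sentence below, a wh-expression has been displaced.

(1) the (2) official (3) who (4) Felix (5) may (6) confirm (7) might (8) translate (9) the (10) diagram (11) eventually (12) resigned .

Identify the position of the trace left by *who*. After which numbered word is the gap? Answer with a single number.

6

'who' is the subject of the clause embedded under 'confirm'. It moves to the left edge, and the trace sits right after 'confirm':
The official who Felix may confirm ___ might translate the diagram eventually resigned.
'confirm' is word 6.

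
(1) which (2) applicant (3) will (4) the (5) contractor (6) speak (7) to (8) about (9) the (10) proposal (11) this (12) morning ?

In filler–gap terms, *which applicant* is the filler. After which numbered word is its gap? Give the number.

In situ: The contractor will speak to which applicant about the proposal this morning.
The filler 'which applicant' is interpreted as the object of the preposition 'to'. It moves to the left edge, and the trace sits right after 'to':
Which applicant will the contractor speak to ___ about the proposal this morning?
'to' is word 7.

7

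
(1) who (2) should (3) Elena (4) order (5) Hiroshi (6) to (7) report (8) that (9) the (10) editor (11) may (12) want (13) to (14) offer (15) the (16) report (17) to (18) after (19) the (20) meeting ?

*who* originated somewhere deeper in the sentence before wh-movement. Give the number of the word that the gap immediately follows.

17

Before movement: Elena should order Hiroshi to report that the editor may want to offer the report to who after the meeting.
The filler 'who' is interpreted as the object of the preposition 'to' (recipient of 'offer'). Wh-movement fronts it, leaving a gap right after 'to':
Who should Elena order Hiroshi to report that the editor may want to offer the report to ___ after the meeting?
'to' is word 17.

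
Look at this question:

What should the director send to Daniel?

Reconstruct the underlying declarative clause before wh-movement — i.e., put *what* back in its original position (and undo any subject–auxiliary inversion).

'what' is the direct object of 'send'. It moves to the left edge, and the trace sits right after 'send':
What should the director send ___ to Daniel?

The director should send what to Daniel.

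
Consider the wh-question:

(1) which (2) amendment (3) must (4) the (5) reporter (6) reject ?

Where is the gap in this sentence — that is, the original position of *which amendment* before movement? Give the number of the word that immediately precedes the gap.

6

Underlying clause: The reporter must reject which amendment.
'which amendment' is the direct object of 'reject'. It moves to the left edge, and the trace sits right after 'reject':
Which amendment must the reporter reject ___?
'reject' is word 6.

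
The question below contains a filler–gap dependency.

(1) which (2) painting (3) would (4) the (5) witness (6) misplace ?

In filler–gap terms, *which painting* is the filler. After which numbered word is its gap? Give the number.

6

In situ: The witness would misplace which painting.
'which painting' is the direct object of 'misplace'. It moves to the left edge, and the trace sits right after 'misplace':
Which painting would the witness misplace ___?
'misplace' is word 6.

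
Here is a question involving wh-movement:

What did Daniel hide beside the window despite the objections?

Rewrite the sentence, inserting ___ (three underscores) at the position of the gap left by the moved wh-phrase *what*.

Before movement: Daniel did hide what beside the window despite the objections.
'what' is the direct object of 'hide'. The gap is right after 'hide'.

What did Daniel hide ___ beside the window despite the objections?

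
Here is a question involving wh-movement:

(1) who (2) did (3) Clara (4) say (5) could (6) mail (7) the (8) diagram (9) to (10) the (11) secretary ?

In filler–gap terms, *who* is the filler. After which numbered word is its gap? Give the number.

Underlying clause: Clara did say who could mail the diagram to the secretary.
'who' is the subject of the clause embedded under 'say'. Fronting leaves a gap immediately after 'say':
Who did Clara say ___ could mail the diagram to the secretary?
'say' is word 4.

4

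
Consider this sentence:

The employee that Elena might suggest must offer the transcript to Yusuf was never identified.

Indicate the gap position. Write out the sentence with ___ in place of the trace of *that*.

The employee that Elena might suggest ___ must offer the transcript to Yusuf was never identified.

'that' functions as the subject of the clause embedded under 'suggest'. The gap is right after 'suggest'.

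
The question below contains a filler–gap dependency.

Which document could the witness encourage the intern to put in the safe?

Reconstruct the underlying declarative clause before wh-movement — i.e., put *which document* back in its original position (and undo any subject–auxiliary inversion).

The witness could encourage the intern to put which document in the safe.

'which document' is the direct object of 'put'. It moves to the left edge, and the trace sits right after 'put':
Which document could the witness encourage the intern to put ___ in the safe?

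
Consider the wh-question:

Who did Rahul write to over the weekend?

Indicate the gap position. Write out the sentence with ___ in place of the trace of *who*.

Who did Rahul write to ___ over the weekend?

In situ: Rahul did write to who over the weekend.
'who' functions as the object of the preposition 'to'. The gap is right after 'to'.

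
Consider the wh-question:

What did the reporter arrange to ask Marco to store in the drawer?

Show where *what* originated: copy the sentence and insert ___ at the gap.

In situ: The reporter did arrange to ask Marco to store what in the drawer.
'what' is the direct object of 'store'. The gap is right after 'store'.

What did the reporter arrange to ask Marco to store ___ in the drawer?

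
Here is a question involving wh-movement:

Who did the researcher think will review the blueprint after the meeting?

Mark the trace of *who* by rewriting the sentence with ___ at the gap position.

In situ: The researcher did think who will review the blueprint after the meeting.
'who' functions as the subject of the clause embedded under 'think'. The gap is right after 'think'.

Who did the researcher think ___ will review the blueprint after the meeting?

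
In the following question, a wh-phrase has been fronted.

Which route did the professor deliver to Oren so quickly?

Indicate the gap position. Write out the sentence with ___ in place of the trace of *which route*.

Before movement: The professor did deliver which route to Oren so quickly.
'which route' is the direct object of 'deliver'. The gap is right after 'deliver'.

Which route did the professor deliver ___ to Oren so quickly?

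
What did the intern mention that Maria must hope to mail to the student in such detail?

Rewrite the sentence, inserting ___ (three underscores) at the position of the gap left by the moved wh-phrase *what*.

Underlying clause: The intern did mention that Maria must hope to mail what to the student in such detail.
'what' functions as the direct object of 'mail'. The gap is right after 'mail'.

What did the intern mention that Maria must hope to mail ___ to the student in such detail?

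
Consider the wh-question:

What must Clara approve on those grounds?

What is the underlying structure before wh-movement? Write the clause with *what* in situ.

Clara must approve what on those grounds.

'what' functions as the direct object of 'approve'. Wh-movement fronts it, leaving a gap right after 'approve':
What must Clara approve ___ on those grounds?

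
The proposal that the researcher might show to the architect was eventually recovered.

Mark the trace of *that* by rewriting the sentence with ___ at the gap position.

'that' is the direct object of 'show'. The gap is right after 'show'.

The proposal that the researcher might show ___ to the architect was eventually recovered.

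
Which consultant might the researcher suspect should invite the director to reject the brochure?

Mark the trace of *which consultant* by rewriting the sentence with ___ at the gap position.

Which consultant might the researcher suspect ___ should invite the director to reject the brochure?

Underlying clause: The researcher might suspect which consultant should invite the director to reject the brochure.
The filler 'which consultant' is interpreted as the subject of the clause embedded under 'suspect'. The gap is right after 'suspect'.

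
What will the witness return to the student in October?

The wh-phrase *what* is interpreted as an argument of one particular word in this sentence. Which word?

Pre-movement form: The witness will return what to the student in October.
'what' functions as the direct object of 'return'. It moves to the left edge, and the trace sits right after 'return':
What will the witness return ___ to the student in October?

return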